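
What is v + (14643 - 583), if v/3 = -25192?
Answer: -61516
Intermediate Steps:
v = -75576 (v = 3*(-25192) = -75576)
v + (14643 - 583) = -75576 + (14643 - 583) = -75576 + 14060 = -61516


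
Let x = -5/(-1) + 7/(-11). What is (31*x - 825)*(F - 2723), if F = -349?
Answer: 23307264/11 ≈ 2.1188e+6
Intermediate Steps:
x = 48/11 (x = -5*(-1) + 7*(-1/11) = 5 - 7/11 = 48/11 ≈ 4.3636)
(31*x - 825)*(F - 2723) = (31*(48/11) - 825)*(-349 - 2723) = (1488/11 - 825)*(-3072) = -7587/11*(-3072) = 23307264/11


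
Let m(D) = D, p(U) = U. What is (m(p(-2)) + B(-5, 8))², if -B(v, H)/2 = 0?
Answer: 4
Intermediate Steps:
B(v, H) = 0 (B(v, H) = -2*0 = 0)
(m(p(-2)) + B(-5, 8))² = (-2 + 0)² = (-2)² = 4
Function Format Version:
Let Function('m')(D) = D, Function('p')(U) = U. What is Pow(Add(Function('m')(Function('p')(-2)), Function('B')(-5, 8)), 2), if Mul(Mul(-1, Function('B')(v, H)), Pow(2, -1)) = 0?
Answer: 4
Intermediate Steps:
Function('B')(v, H) = 0 (Function('B')(v, H) = Mul(-2, 0) = 0)
Pow(Add(Function('m')(Function('p')(-2)), Function('B')(-5, 8)), 2) = Pow(Add(-2, 0), 2) = Pow(-2, 2) = 4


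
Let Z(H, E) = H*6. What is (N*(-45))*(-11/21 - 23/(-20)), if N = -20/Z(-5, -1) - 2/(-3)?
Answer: -263/7 ≈ -37.571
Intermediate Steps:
Z(H, E) = 6*H
N = 4/3 (N = -20/(6*(-5)) - 2/(-3) = -20/(-30) - 2*(-⅓) = -20*(-1/30) + ⅔ = ⅔ + ⅔ = 4/3 ≈ 1.3333)
(N*(-45))*(-11/21 - 23/(-20)) = ((4/3)*(-45))*(-11/21 - 23/(-20)) = -60*(-11*1/21 - 23*(-1/20)) = -60*(-11/21 + 23/20) = -60*263/420 = -263/7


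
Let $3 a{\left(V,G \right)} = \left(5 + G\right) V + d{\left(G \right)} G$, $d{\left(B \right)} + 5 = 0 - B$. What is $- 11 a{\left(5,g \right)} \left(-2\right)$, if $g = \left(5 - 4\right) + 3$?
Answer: $66$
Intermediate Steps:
$g = 4$ ($g = 1 + 3 = 4$)
$d{\left(B \right)} = -5 - B$ ($d{\left(B \right)} = -5 + \left(0 - B\right) = -5 - B$)
$a{\left(V,G \right)} = \frac{G \left(-5 - G\right)}{3} + \frac{V \left(5 + G\right)}{3}$ ($a{\left(V,G \right)} = \frac{\left(5 + G\right) V + \left(-5 - G\right) G}{3} = \frac{V \left(5 + G\right) + G \left(-5 - G\right)}{3} = \frac{G \left(-5 - G\right) + V \left(5 + G\right)}{3} = \frac{G \left(-5 - G\right)}{3} + \frac{V \left(5 + G\right)}{3}$)
$- 11 a{\left(5,g \right)} \left(-2\right) = - 11 \left(\frac{5}{3} \cdot 5 - \frac{4 \left(5 + 4\right)}{3} + \frac{1}{3} \cdot 4 \cdot 5\right) \left(-2\right) = - 11 \left(\frac{25}{3} - \frac{4}{3} \cdot 9 + \frac{20}{3}\right) \left(-2\right) = - 11 \left(\frac{25}{3} - 12 + \frac{20}{3}\right) \left(-2\right) = \left(-11\right) 3 \left(-2\right) = \left(-33\right) \left(-2\right) = 66$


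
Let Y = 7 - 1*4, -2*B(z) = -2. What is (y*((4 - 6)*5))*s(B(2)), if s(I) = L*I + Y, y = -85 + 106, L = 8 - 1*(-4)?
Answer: -3150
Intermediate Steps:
B(z) = 1 (B(z) = -½*(-2) = 1)
L = 12 (L = 8 + 4 = 12)
Y = 3 (Y = 7 - 4 = 3)
y = 21
s(I) = 3 + 12*I (s(I) = 12*I + 3 = 3 + 12*I)
(y*((4 - 6)*5))*s(B(2)) = (21*((4 - 6)*5))*(3 + 12*1) = (21*(-2*5))*(3 + 12) = (21*(-10))*15 = -210*15 = -3150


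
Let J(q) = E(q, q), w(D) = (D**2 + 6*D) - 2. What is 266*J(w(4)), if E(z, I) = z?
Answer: 10108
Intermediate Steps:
w(D) = -2 + D**2 + 6*D
J(q) = q
266*J(w(4)) = 266*(-2 + 4**2 + 6*4) = 266*(-2 + 16 + 24) = 266*38 = 10108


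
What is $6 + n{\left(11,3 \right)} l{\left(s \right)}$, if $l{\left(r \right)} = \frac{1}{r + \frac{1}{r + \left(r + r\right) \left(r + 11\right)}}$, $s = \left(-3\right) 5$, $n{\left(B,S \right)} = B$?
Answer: $\frac{8289}{1574} \approx 5.2662$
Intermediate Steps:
$s = -15$
$l{\left(r \right)} = \frac{1}{r + \frac{1}{r + 2 r \left(11 + r\right)}}$
$6 + n{\left(11,3 \right)} l{\left(s \right)} = 6 + 11 \left(- \frac{15 \left(23 + 2 \left(-15\right)\right)}{1 + 2 \left(-15\right)^{3} + 23 \left(-15\right)^{2}}\right) = 6 + 11 \left(- \frac{15 \left(23 - 30\right)}{1 + 2 \left(-3375\right) + 23 \cdot 225}\right) = 6 + 11 \left(\left(-15\right) \frac{1}{1 - 6750 + 5175} \left(-7\right)\right) = 6 + 11 \left(\left(-15\right) \frac{1}{-1574} \left(-7\right)\right) = 6 + 11 \left(\left(-15\right) \left(- \frac{1}{1574}\right) \left(-7\right)\right) = 6 + 11 \left(- \frac{105}{1574}\right) = 6 - \frac{1155}{1574} = \frac{8289}{1574}$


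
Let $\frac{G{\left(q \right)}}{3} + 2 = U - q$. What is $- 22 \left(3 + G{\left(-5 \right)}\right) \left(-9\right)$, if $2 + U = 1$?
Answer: $1782$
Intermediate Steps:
$U = -1$ ($U = -2 + 1 = -1$)
$G{\left(q \right)} = -9 - 3 q$ ($G{\left(q \right)} = -6 + 3 \left(-1 - q\right) = -6 - \left(3 + 3 q\right) = -9 - 3 q$)
$- 22 \left(3 + G{\left(-5 \right)}\right) \left(-9\right) = - 22 \left(3 - -6\right) \left(-9\right) = - 22 \left(3 + \left(-9 + 15\right)\right) \left(-9\right) = - 22 \left(3 + 6\right) \left(-9\right) = \left(-22\right) 9 \left(-9\right) = \left(-198\right) \left(-9\right) = 1782$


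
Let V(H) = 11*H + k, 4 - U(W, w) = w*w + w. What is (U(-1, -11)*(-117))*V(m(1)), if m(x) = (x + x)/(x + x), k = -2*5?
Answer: 12402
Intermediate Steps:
k = -10
U(W, w) = 4 - w - w² (U(W, w) = 4 - (w*w + w) = 4 - (w² + w) = 4 - (w + w²) = 4 + (-w - w²) = 4 - w - w²)
m(x) = 1 (m(x) = (2*x)/((2*x)) = (2*x)*(1/(2*x)) = 1)
V(H) = -10 + 11*H (V(H) = 11*H - 10 = -10 + 11*H)
(U(-1, -11)*(-117))*V(m(1)) = ((4 - 1*(-11) - 1*(-11)²)*(-117))*(-10 + 11*1) = ((4 + 11 - 1*121)*(-117))*(-10 + 11) = ((4 + 11 - 121)*(-117))*1 = -106*(-117)*1 = 12402*1 = 12402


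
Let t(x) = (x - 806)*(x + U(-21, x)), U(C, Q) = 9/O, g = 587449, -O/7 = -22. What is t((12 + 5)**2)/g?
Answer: -2092205/8224286 ≈ -0.25439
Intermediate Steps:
O = 154 (O = -7*(-22) = 154)
U(C, Q) = 9/154
t(x) = (-806 + x)*(9/154 + x) (t(x) = (x - 806)*(x + 9/154) = (-806 + x)*(9/154 + x))
t((12 + 5)**2)/g = (-3627/77 + ((12 + 5)**2)**2 - 124115*(12 + 5)**2/154)/587449 = (-3627/77 + (17**2)**2 - 124115/154*17**2)*(1/587449) = (-3627/77 + 289**2 - 124115/154*289)*(1/587449) = (-3627/77 + 83521 - 35869235/154)*(1/587449) = -2092205/14*1/587449 = -2092205/8224286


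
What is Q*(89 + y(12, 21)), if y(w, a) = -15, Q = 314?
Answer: 23236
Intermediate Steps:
Q*(89 + y(12, 21)) = 314*(89 - 15) = 314*74 = 23236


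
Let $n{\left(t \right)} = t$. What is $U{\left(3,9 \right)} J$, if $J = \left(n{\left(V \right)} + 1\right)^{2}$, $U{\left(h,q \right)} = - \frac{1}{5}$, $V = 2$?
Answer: $- \frac{9}{5} \approx -1.8$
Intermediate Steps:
$U{\left(h,q \right)} = - \frac{1}{5}$ ($U{\left(h,q \right)} = \left(-1\right) \frac{1}{5} = - \frac{1}{5}$)
$J = 9$ ($J = \left(2 + 1\right)^{2} = 3^{2} = 9$)
$U{\left(3,9 \right)} J = \left(- \frac{1}{5}\right) 9 = - \frac{9}{5}$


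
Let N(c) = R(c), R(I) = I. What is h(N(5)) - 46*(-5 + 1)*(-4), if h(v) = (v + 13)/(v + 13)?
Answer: -735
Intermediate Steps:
N(c) = c
h(v) = 1 (h(v) = (13 + v)/(13 + v) = 1)
h(N(5)) - 46*(-5 + 1)*(-4) = 1 - 46*(-5 + 1)*(-4) = 1 - (-184)*(-4) = 1 - 46*16 = 1 - 736 = -735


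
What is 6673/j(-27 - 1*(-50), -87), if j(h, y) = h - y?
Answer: 6673/110 ≈ 60.664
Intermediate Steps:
6673/j(-27 - 1*(-50), -87) = 6673/((-27 - 1*(-50)) - 1*(-87)) = 6673/((-27 + 50) + 87) = 6673/(23 + 87) = 6673/110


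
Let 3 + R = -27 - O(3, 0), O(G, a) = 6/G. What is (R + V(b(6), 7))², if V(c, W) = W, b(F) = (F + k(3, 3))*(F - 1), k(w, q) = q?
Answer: 625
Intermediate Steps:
b(F) = (-1 + F)*(3 + F) (b(F) = (F + 3)*(F - 1) = (3 + F)*(-1 + F) = (-1 + F)*(3 + F))
R = -32 (R = -3 + (-27 - 6/3) = -3 + (-27 - 1*2) = -3 + (-27 - 2) = -3 - 29 = -32)
(R + V(b(6), 7))² = (-32 + 7)² = (-25)² = 625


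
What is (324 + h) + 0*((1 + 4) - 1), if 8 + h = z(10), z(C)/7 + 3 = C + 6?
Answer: 407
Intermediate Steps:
z(C) = 21 + 7*C (z(C) = -21 + 7*(C + 6) = -21 + 7*(6 + C) = -21 + (42 + 7*C) = 21 + 7*C)
h = 83 (h = -8 + (21 + 7*10) = -8 + (21 + 70) = -8 + 91 = 83)
(324 + h) + 0*((1 + 4) - 1) = (324 + 83) + 0*((1 + 4) - 1) = 407 + 0*(5 - 1) = 407 + 0*4 = 407 + 0 = 407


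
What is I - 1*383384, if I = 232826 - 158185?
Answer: -308743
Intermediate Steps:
I = 74641
I - 1*383384 = 74641 - 1*383384 = 74641 - 383384 = -308743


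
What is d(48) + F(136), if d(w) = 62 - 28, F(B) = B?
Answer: 170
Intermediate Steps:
d(w) = 34
d(48) + F(136) = 34 + 136 = 170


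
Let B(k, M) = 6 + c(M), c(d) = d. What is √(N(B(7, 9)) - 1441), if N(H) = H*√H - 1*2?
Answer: √(-1443 + 15*√15) ≈ 37.214*I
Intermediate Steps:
B(k, M) = 6 + M
N(H) = -2 + H^(3/2) (N(H) = H^(3/2) - 2 = -2 + H^(3/2))
√(N(B(7, 9)) - 1441) = √((-2 + (6 + 9)^(3/2)) - 1441) = √((-2 + 15^(3/2)) - 1441) = √((-2 + 15*√15) - 1441) = √(-1443 + 15*√15)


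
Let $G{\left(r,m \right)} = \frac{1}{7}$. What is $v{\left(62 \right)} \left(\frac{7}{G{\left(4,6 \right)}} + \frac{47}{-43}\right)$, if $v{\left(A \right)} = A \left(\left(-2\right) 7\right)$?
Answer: $- \frac{1788080}{43} \approx -41583.0$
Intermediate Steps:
$G{\left(r,m \right)} = \frac{1}{7}$
$v{\left(A \right)} = - 14 A$ ($v{\left(A \right)} = A \left(-14\right) = - 14 A$)
$v{\left(62 \right)} \left(\frac{7}{G{\left(4,6 \right)}} + \frac{47}{-43}\right) = \left(-14\right) 62 \left(7 \frac{1}{\frac{1}{7}} + \frac{47}{-43}\right) = - 868 \left(7 \cdot 7 + 47 \left(- \frac{1}{43}\right)\right) = - 868 \left(49 - \frac{47}{43}\right) = \left(-868\right) \frac{2060}{43} = - \frac{1788080}{43}$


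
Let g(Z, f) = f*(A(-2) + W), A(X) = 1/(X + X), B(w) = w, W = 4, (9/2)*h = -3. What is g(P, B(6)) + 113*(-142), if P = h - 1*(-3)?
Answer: -32047/2 ≈ -16024.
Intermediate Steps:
h = -⅔ (h = (2/9)*(-3) = -⅔ ≈ -0.66667)
A(X) = 1/(2*X)
P = 7/3 (P = -⅔ - 1*(-3) = -⅔ + 3 = 7/3 ≈ 2.3333)
g(Z, f) = 15*f/4 (g(Z, f) = f*((½)/(-2) + 4) = f*((½)*(-½) + 4) = f*(-¼ + 4) = f*(15/4) = 15*f/4)
g(P, B(6)) + 113*(-142) = (15/4)*6 + 113*(-142) = 45/2 - 16046 = -32047/2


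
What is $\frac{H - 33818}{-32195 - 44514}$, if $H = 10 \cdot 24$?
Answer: $\frac{33578}{76709} \approx 0.43773$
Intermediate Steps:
$H = 240$
$\frac{H - 33818}{-32195 - 44514} = \frac{240 - 33818}{-32195 - 44514} = - \frac{33578}{-76709} = \left(-33578\right) \left(- \frac{1}{76709}\right) = \frac{33578}{76709}$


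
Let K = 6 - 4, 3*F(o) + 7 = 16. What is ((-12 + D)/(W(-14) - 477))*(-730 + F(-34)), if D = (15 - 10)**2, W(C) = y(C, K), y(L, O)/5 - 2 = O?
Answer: 9451/457 ≈ 20.681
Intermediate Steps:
F(o) = 3 (F(o) = -7/3 + (1/3)*16 = -7/3 + 16/3 = 3)
K = 2
y(L, O) = 10 + 5*O
W(C) = 20 (W(C) = 10 + 5*2 = 10 + 10 = 20)
D = 25 (D = 5**2 = 25)
((-12 + D)/(W(-14) - 477))*(-730 + F(-34)) = ((-12 + 25)/(20 - 477))*(-730 + 3) = (13/(-457))*(-727) = (13*(-1/457))*(-727) = -13/457*(-727) = 9451/457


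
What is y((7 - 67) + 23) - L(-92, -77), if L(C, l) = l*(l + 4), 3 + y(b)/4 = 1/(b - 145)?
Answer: -512605/91 ≈ -5633.0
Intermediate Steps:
y(b) = -12 + 4/(-145 + b) (y(b) = -12 + 4/(b - 145) = -12 + 4/(-145 + b))
L(C, l) = l*(4 + l)
y((7 - 67) + 23) - L(-92, -77) = 4*(436 - 3*((7 - 67) + 23))/(-145 + ((7 - 67) + 23)) - (-77)*(4 - 77) = 4*(436 - 3*(-60 + 23))/(-145 + (-60 + 23)) - (-77)*(-73) = 4*(436 - 3*(-37))/(-145 - 37) - 1*5621 = 4*(436 + 111)/(-182) - 5621 = 4*(-1/182)*547 - 5621 = -1094/91 - 5621 = -512605/91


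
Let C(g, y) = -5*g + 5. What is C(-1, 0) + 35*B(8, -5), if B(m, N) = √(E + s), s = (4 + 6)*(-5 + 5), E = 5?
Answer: 10 + 35*√5 ≈ 88.262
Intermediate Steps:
s = 0 (s = 10*0 = 0)
C(g, y) = 5 - 5*g
B(m, N) = √5 (B(m, N) = √(5 + 0) = √5)
C(-1, 0) + 35*B(8, -5) = (5 - 5*(-1)) + 35*√5 = (5 + 5) + 35*√5 = 10 + 35*√5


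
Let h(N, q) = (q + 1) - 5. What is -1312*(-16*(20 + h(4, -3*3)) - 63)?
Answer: 229600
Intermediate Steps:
h(N, q) = -4 + q (h(N, q) = (1 + q) - 5 = -4 + q)
-1312*(-16*(20 + h(4, -3*3)) - 63) = -1312*(-16*(20 + (-4 - 3*3)) - 63) = -1312*(-16*(20 + (-4 - 9)) - 63) = -1312*(-16*(20 - 13) - 63) = -1312*(-16*7 - 63) = -1312*(-112 - 63) = -1312*(-175) = 229600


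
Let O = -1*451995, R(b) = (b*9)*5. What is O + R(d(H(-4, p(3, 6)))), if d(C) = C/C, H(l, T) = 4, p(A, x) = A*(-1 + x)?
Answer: -451950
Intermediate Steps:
d(C) = 1
R(b) = 45*b (R(b) = (9*b)*5 = 45*b)
O = -451995
O + R(d(H(-4, p(3, 6)))) = -451995 + 45*1 = -451995 + 45 = -451950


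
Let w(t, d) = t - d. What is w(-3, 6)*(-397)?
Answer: 3573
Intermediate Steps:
w(-3, 6)*(-397) = (-3 - 1*6)*(-397) = (-3 - 6)*(-397) = -9*(-397) = 3573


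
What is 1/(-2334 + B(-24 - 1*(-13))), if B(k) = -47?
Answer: -1/2381 ≈ -0.00041999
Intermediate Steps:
1/(-2334 + B(-24 - 1*(-13))) = 1/(-2334 - 47) = 1/(-2381) = -1/2381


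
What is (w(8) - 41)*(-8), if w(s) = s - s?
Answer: 328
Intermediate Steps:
w(s) = 0
(w(8) - 41)*(-8) = (0 - 41)*(-8) = -41*(-8) = 328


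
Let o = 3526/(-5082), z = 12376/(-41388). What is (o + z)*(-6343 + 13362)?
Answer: -61073757895/8763909 ≈ -6968.8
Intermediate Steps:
z = -3094/10347 (z = 12376*(-1/41388) = -3094/10347 ≈ -0.29902)
o = -1763/2541 (o = 3526*(-1/5082) = -1763/2541 ≈ -0.69382)
(o + z)*(-6343 + 13362) = (-1763/2541 - 3094/10347)*(-6343 + 13362) = -8701205/8763909*7019 = -61073757895/8763909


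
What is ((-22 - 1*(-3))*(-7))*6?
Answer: 798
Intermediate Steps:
((-22 - 1*(-3))*(-7))*6 = ((-22 + 3)*(-7))*6 = -19*(-7)*6 = 133*6 = 798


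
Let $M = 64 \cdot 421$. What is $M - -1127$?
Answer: $28071$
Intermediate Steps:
$M = 26944$
$M - -1127 = 26944 - -1127 = 26944 + 1127 = 28071$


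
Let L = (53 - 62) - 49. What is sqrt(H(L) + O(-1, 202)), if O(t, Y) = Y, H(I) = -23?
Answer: sqrt(179) ≈ 13.379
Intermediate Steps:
L = -58 (L = -9 - 49 = -58)
sqrt(H(L) + O(-1, 202)) = sqrt(-23 + 202) = sqrt(179)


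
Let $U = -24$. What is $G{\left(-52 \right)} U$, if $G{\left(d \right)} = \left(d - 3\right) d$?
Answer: $-68640$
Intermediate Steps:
$G{\left(d \right)} = d \left(-3 + d\right)$ ($G{\left(d \right)} = \left(-3 + d\right) d = d \left(-3 + d\right)$)
$G{\left(-52 \right)} U = - 52 \left(-3 - 52\right) \left(-24\right) = \left(-52\right) \left(-55\right) \left(-24\right) = 2860 \left(-24\right) = -68640$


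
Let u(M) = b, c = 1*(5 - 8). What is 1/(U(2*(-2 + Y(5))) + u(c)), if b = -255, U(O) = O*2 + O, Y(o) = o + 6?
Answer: -1/201 ≈ -0.0049751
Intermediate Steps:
Y(o) = 6 + o
U(O) = 3*O (U(O) = 2*O + O = 3*O)
c = -3 (c = 1*(-3) = -3)
u(M) = -255
1/(U(2*(-2 + Y(5))) + u(c)) = 1/(3*(2*(-2 + (6 + 5))) - 255) = 1/(3*(2*(-2 + 11)) - 255) = 1/(3*(2*9) - 255) = 1/(3*18 - 255) = 1/(54 - 255) = 1/(-201) = -1/201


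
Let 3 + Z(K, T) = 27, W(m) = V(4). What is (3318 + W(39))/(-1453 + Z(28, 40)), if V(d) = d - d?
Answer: -3318/1429 ≈ -2.3219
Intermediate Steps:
V(d) = 0
W(m) = 0
Z(K, T) = 24 (Z(K, T) = -3 + 27 = 24)
(3318 + W(39))/(-1453 + Z(28, 40)) = (3318 + 0)/(-1453 + 24) = 3318/(-1429) = 3318*(-1/1429) = -3318/1429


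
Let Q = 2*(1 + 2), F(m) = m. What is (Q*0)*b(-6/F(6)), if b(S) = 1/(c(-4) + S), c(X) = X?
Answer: 0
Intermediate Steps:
b(S) = 1/(-4 + S)
Q = 6 (Q = 2*3 = 6)
(Q*0)*b(-6/F(6)) = (6*0)/(-4 - 6/6) = 0/(-4 - 6*⅙) = 0/(-4 - 1) = 0/(-5) = 0*(-⅕) = 0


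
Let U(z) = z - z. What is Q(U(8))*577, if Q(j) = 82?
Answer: 47314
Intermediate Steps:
U(z) = 0
Q(U(8))*577 = 82*577 = 47314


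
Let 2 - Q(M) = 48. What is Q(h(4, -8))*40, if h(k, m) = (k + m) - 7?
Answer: -1840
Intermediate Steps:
h(k, m) = -7 + k + m
Q(M) = -46 (Q(M) = 2 - 1*48 = 2 - 48 = -46)
Q(h(4, -8))*40 = -46*40 = -1840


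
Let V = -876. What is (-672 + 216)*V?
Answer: 399456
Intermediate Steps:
(-672 + 216)*V = (-672 + 216)*(-876) = -456*(-876) = 399456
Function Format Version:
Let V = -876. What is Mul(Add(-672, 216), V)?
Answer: 399456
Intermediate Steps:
Mul(Add(-672, 216), V) = Mul(Add(-672, 216), -876) = Mul(-456, -876) = 399456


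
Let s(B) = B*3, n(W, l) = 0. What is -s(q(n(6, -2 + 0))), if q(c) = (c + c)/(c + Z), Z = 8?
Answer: 0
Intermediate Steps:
q(c) = 2*c/(8 + c) (q(c) = (c + c)/(c + 8) = (2*c)/(8 + c) = 2*c/(8 + c))
s(B) = 3*B
-s(q(n(6, -2 + 0))) = -3*2*0/(8 + 0) = -3*2*0/8 = -3*2*0*(⅛) = -3*0 = -1*0 = 0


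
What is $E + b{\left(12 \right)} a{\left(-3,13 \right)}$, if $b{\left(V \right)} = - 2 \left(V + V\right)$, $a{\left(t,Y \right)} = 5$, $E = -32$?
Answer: $-272$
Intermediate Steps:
$b{\left(V \right)} = - 4 V$ ($b{\left(V \right)} = - 2 \cdot 2 V = - 4 V$)
$E + b{\left(12 \right)} a{\left(-3,13 \right)} = -32 + \left(-4\right) 12 \cdot 5 = -32 - 240 = -272$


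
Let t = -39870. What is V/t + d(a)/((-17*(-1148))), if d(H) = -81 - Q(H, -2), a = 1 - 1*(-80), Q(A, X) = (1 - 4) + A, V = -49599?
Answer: 53424153/43227940 ≈ 1.2359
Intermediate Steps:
Q(A, X) = -3 + A
a = 81 (a = 1 + 80 = 81)
d(H) = -78 - H (d(H) = -81 - (-3 + H) = -81 + (3 - H) = -78 - H)
V/t + d(a)/((-17*(-1148))) = -49599/(-39870) + (-78 - 1*81)/((-17*(-1148))) = -49599*(-1/39870) + (-78 - 81)/19516 = 5511/4430 - 159*1/19516 = 5511/4430 - 159/19516 = 53424153/43227940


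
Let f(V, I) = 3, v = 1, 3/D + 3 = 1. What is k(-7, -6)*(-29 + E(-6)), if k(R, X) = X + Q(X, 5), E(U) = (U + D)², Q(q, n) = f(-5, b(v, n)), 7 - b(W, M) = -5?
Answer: -327/4 ≈ -81.750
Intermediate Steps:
D = -3/2 (D = 3/(-3 + 1) = 3/(-2) = 3*(-½) = -3/2 ≈ -1.5000)
b(W, M) = 12 (b(W, M) = 7 - 1*(-5) = 7 + 5 = 12)
Q(q, n) = 3
E(U) = (-3/2 + U)² (E(U) = (U - 3/2)² = (-3/2 + U)²)
k(R, X) = 3 + X (k(R, X) = X + 3 = 3 + X)
k(-7, -6)*(-29 + E(-6)) = (3 - 6)*(-29 + (-3 + 2*(-6))²/4) = -3*(-29 + (-3 - 12)²/4) = -3*(-29 + (¼)*(-15)²) = -3*(-29 + (¼)*225) = -3*(-29 + 225/4) = -3*109/4 = -327/4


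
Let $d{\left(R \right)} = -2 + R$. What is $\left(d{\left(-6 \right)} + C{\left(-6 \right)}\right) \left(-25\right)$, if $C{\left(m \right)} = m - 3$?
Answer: $425$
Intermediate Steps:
$C{\left(m \right)} = -3 + m$
$\left(d{\left(-6 \right)} + C{\left(-6 \right)}\right) \left(-25\right) = \left(\left(-2 - 6\right) - 9\right) \left(-25\right) = \left(-8 - 9\right) \left(-25\right) = \left(-17\right) \left(-25\right) = 425$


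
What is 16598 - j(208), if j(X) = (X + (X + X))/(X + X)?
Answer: 33193/2 ≈ 16597.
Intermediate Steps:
j(X) = 3/2 (j(X) = (X + 2*X)/((2*X)) = (3*X)*(1/(2*X)) = 3/2)
16598 - j(208) = 16598 - 1*3/2 = 16598 - 3/2 = 33193/2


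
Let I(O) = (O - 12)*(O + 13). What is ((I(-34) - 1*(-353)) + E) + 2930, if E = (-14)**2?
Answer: 4445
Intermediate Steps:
E = 196
I(O) = (-12 + O)*(13 + O)
((I(-34) - 1*(-353)) + E) + 2930 = (((-156 - 34 + (-34)**2) - 1*(-353)) + 196) + 2930 = (((-156 - 34 + 1156) + 353) + 196) + 2930 = ((966 + 353) + 196) + 2930 = (1319 + 196) + 2930 = 1515 + 2930 = 4445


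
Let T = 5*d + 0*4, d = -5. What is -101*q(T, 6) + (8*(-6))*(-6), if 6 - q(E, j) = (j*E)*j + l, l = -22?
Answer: -93440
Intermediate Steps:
T = -25 (T = 5*(-5) + 0*4 = -25 + 0 = -25)
q(E, j) = 28 - E*j**2 (q(E, j) = 6 - ((j*E)*j - 22) = 6 - ((E*j)*j - 22) = 6 - (E*j**2 - 22) = 6 - (-22 + E*j**2) = 6 + (22 - E*j**2) = 28 - E*j**2)
-101*q(T, 6) + (8*(-6))*(-6) = -101*(28 - 1*(-25)*6**2) + (8*(-6))*(-6) = -101*(28 - 1*(-25)*36) - 48*(-6) = -101*(28 + 900) + 288 = -101*928 + 288 = -93728 + 288 = -93440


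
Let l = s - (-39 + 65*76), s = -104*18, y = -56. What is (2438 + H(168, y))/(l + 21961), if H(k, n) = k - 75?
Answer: 2531/15188 ≈ 0.16664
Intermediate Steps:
s = -1872
H(k, n) = -75 + k
l = -6773 (l = -1872 - (-39 + 65*76) = -1872 - (-39 + 4940) = -1872 - 1*4901 = -1872 - 4901 = -6773)
(2438 + H(168, y))/(l + 21961) = (2438 + (-75 + 168))/(-6773 + 21961) = (2438 + 93)/15188 = 2531*(1/15188) = 2531/15188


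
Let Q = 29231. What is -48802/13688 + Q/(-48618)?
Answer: -693192391/166370796 ≈ -4.1665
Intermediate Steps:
-48802/13688 + Q/(-48618) = -48802/13688 + 29231/(-48618) = -48802*1/13688 + 29231*(-1/48618) = -24401/6844 - 29231/48618 = -693192391/166370796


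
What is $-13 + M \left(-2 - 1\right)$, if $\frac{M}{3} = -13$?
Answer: $104$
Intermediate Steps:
$M = -39$ ($M = 3 \left(-13\right) = -39$)
$-13 + M \left(-2 - 1\right) = -13 - 39 \left(-2 - 1\right) = -13 - -117 = -13 + 117 = 104$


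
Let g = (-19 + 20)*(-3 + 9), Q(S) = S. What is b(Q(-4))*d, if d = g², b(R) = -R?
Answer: 144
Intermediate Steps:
g = 6 (g = 1*6 = 6)
d = 36 (d = 6² = 36)
b(Q(-4))*d = -1*(-4)*36 = 4*36 = 144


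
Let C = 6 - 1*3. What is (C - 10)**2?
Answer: 49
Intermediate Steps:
C = 3 (C = 6 - 3 = 3)
(C - 10)**2 = (3 - 10)**2 = (-7)**2 = 49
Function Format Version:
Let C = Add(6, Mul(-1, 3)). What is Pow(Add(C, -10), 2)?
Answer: 49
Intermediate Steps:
C = 3 (C = Add(6, -3) = 3)
Pow(Add(C, -10), 2) = Pow(Add(3, -10), 2) = Pow(-7, 2) = 49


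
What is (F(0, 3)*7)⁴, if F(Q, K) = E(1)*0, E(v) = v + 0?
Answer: 0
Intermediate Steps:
E(v) = v
F(Q, K) = 0 (F(Q, K) = 1*0 = 0)
(F(0, 3)*7)⁴ = (0*7)⁴ = 0⁴ = 0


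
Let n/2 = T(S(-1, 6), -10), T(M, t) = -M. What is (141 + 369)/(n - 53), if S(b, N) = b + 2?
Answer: -102/11 ≈ -9.2727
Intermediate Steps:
S(b, N) = 2 + b
n = -2 (n = 2*(-(2 - 1)) = 2*(-1*1) = 2*(-1) = -2)
(141 + 369)/(n - 53) = (141 + 369)/(-2 - 53) = 510/(-55) = 510*(-1/55) = -102/11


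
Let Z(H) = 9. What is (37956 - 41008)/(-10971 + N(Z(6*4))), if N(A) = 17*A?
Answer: 1526/5409 ≈ 0.28212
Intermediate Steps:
(37956 - 41008)/(-10971 + N(Z(6*4))) = (37956 - 41008)/(-10971 + 17*9) = -3052/(-10971 + 153) = -3052/(-10818) = -3052*(-1/10818) = 1526/5409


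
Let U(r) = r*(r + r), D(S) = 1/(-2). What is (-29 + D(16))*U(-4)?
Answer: -944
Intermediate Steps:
D(S) = -1/2
U(r) = 2*r**2 (U(r) = r*(2*r) = 2*r**2)
(-29 + D(16))*U(-4) = (-29 - 1/2)*(2*(-4)**2) = -59*16 = -59/2*32 = -944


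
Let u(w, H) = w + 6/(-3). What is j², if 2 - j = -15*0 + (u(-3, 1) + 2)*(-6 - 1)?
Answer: 361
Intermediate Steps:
u(w, H) = -2 + w (u(w, H) = w + 6*(-⅓) = w - 2 = -2 + w)
j = -19 (j = 2 - (-15*0 + ((-2 - 3) + 2)*(-6 - 1)) = 2 - (0 + (-5 + 2)*(-7)) = 2 - (0 - 3*(-7)) = 2 - (0 + 21) = 2 - 1*21 = 2 - 21 = -19)
j² = (-19)² = 361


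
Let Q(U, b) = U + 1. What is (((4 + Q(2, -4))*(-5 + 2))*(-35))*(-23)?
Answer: -16905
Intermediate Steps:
Q(U, b) = 1 + U
(((4 + Q(2, -4))*(-5 + 2))*(-35))*(-23) = (((4 + (1 + 2))*(-5 + 2))*(-35))*(-23) = (((4 + 3)*(-3))*(-35))*(-23) = ((7*(-3))*(-35))*(-23) = -21*(-35)*(-23) = 735*(-23) = -16905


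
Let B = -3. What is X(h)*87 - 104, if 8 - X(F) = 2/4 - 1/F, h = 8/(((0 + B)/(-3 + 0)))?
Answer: 4475/8 ≈ 559.38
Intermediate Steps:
h = 8 (h = 8/(((0 - 3)/(-3 + 0))) = 8/((-3/(-3))) = 8/((-3*(-⅓))) = 8/1 = 8*1 = 8)
X(F) = 15/2 + 1/F (X(F) = 8 - (2/4 - 1/F) = 8 - (2*(¼) - 1/F) = 8 - (½ - 1/F) = 8 + (-½ + 1/F) = 15/2 + 1/F)
X(h)*87 - 104 = (15/2 + 1/8)*87 - 104 = (15/2 + ⅛)*87 - 104 = (61/8)*87 - 104 = 5307/8 - 104 = 4475/8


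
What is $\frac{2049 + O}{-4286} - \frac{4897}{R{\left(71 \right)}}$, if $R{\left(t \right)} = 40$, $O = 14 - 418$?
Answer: $- \frac{10527171}{85720} \approx -122.81$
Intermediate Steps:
$O = -404$ ($O = 14 - 418 = -404$)
$\frac{2049 + O}{-4286} - \frac{4897}{R{\left(71 \right)}} = \frac{2049 - 404}{-4286} - \frac{4897}{40} = 1645 \left(- \frac{1}{4286}\right) - \frac{4897}{40} = - \frac{1645}{4286} - \frac{4897}{40} = - \frac{10527171}{85720}$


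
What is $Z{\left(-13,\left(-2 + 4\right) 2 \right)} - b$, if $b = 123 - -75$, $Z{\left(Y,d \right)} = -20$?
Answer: $-218$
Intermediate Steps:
$b = 198$ ($b = 123 + 75 = 198$)
$Z{\left(-13,\left(-2 + 4\right) 2 \right)} - b = -20 - 198 = -218$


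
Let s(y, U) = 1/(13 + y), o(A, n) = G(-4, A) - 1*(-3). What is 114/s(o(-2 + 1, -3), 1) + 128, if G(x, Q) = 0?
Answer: 1952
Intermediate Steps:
o(A, n) = 3 (o(A, n) = 0 - 1*(-3) = 0 + 3 = 3)
114/s(o(-2 + 1, -3), 1) + 128 = 114/1/(13 + 3) + 128 = 114/1/16 + 128 = 114/(1/16) + 128 = 16*114 + 128 = 1824 + 128 = 1952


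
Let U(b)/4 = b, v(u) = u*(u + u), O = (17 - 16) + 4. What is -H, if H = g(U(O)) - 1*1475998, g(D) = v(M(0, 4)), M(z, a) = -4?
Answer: 1475966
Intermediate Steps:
O = 5 (O = 1 + 4 = 5)
v(u) = 2*u**2 (v(u) = u*(2*u) = 2*u**2)
U(b) = 4*b
g(D) = 32 (g(D) = 2*(-4)**2 = 2*16 = 32)
H = -1475966 (H = 32 - 1*1475998 = 32 - 1475998 = -1475966)
-H = -1*(-1475966) = 1475966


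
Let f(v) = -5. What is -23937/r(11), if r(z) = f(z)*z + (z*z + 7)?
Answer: -23937/73 ≈ -327.90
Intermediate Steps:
r(z) = 7 + z² - 5*z (r(z) = -5*z + (z*z + 7) = -5*z + (z² + 7) = -5*z + (7 + z²) = 7 + z² - 5*z)
-23937/r(11) = -23937/(7 + 11² - 5*11) = -23937/(7 + 121 - 55) = -23937/73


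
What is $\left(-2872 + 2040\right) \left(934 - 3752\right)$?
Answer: $2344576$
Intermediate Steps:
$\left(-2872 + 2040\right) \left(934 - 3752\right) = \left(-832\right) \left(-2818\right) = 2344576$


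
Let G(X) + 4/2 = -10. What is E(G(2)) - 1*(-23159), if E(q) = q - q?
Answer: 23159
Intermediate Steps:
G(X) = -12 (G(X) = -2 - 10 = -12)
E(q) = 0
E(G(2)) - 1*(-23159) = 0 - 1*(-23159) = 0 + 23159 = 23159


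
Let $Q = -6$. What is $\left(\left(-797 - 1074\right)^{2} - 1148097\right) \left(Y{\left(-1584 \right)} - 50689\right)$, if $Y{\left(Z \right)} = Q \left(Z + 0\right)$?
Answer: $-96889524640$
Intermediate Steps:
$Y{\left(Z \right)} = - 6 Z$ ($Y{\left(Z \right)} = - 6 \left(Z + 0\right) = - 6 Z$)
$\left(\left(-797 - 1074\right)^{2} - 1148097\right) \left(Y{\left(-1584 \right)} - 50689\right) = \left(\left(-797 - 1074\right)^{2} - 1148097\right) \left(\left(-6\right) \left(-1584\right) - 50689\right) = \left(\left(-1871\right)^{2} - 1148097\right) \left(9504 - 50689\right) = \left(3500641 - 1148097\right) \left(-41185\right) = 2352544 \left(-41185\right) = -96889524640$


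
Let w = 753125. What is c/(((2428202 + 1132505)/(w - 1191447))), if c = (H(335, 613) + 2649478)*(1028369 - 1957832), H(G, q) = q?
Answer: 1079657888649278826/3560707 ≈ 3.0321e+11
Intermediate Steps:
c = -2463161531133 (c = (613 + 2649478)*(1028369 - 1957832) = 2650091*(-929463) = -2463161531133)
c/(((2428202 + 1132505)/(w - 1191447))) = -2463161531133*(753125 - 1191447)/(2428202 + 1132505) = -2463161531133/(3560707/(-438322)) = -2463161531133/(3560707*(-1/438322)) = -2463161531133/(-3560707/438322) = -2463161531133*(-438322/3560707) = 1079657888649278826/3560707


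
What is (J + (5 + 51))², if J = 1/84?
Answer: 22137025/7056 ≈ 3137.3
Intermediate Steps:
J = 1/84 ≈ 0.011905
(J + (5 + 51))² = (1/84 + (5 + 51))² = (1/84 + 56)² = (4705/84)² = 22137025/7056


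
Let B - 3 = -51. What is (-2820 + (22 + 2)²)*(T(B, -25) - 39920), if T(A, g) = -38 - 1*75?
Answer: 89834052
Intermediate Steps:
B = -48 (B = 3 - 51 = -48)
T(A, g) = -113 (T(A, g) = -38 - 75 = -113)
(-2820 + (22 + 2)²)*(T(B, -25) - 39920) = (-2820 + (22 + 2)²)*(-113 - 39920) = (-2820 + 24²)*(-40033) = (-2820 + 576)*(-40033) = -2244*(-40033) = 89834052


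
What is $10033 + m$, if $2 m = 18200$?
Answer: $19133$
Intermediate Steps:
$m = 9100$ ($m = \frac{1}{2} \cdot 18200 = 9100$)
$10033 + m = 10033 + 9100 = 19133$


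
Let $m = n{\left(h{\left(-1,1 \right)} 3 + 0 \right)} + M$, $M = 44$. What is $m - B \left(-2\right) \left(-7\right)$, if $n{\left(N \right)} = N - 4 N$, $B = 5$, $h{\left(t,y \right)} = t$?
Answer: $-17$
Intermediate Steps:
$n{\left(N \right)} = - 3 N$
$m = 53$ ($m = - 3 \left(\left(-1\right) 3 + 0\right) + 44 = - 3 \left(-3 + 0\right) + 44 = \left(-3\right) \left(-3\right) + 44 = 9 + 44 = 53$)
$m - B \left(-2\right) \left(-7\right) = 53 - 5 \left(-2\right) \left(-7\right) = 53 - \left(-10\right) \left(-7\right) = 53 - 70 = -17$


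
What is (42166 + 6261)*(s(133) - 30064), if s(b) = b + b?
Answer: -1443027746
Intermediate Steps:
s(b) = 2*b
(42166 + 6261)*(s(133) - 30064) = (42166 + 6261)*(2*133 - 30064) = 48427*(266 - 30064) = 48427*(-29798) = -1443027746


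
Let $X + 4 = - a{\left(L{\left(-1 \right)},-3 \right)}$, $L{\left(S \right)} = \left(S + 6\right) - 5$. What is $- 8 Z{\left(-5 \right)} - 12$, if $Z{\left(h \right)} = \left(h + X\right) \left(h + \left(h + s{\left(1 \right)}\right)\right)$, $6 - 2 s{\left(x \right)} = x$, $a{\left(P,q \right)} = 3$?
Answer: $-732$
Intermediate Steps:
$L{\left(S \right)} = 1 + S$ ($L{\left(S \right)} = \left(6 + S\right) - 5 = 1 + S$)
$X = -7$ ($X = -4 - 3 = -7$)
$s{\left(x \right)} = 3 - \frac{x}{2}$
$Z{\left(h \right)} = \left(-7 + h\right) \left(\frac{5}{2} + 2 h\right)$ ($Z{\left(h \right)} = \left(h - 7\right) \left(h + \left(h + \left(3 - \frac{1}{2}\right)\right)\right) = \left(-7 + h\right) \left(h + \left(h + \left(3 - \frac{1}{2}\right)\right)\right) = \left(-7 + h\right) \left(h + \left(h + \frac{5}{2}\right)\right) = \left(-7 + h\right) \left(h + \left(\frac{5}{2} + h\right)\right) = \left(-7 + h\right) \left(\frac{5}{2} + 2 h\right)$)
$- 8 Z{\left(-5 \right)} - 12 = - 8 \left(- \frac{35}{2} + 2 \left(-5\right)^{2} - - \frac{115}{2}\right) - 12 = - 8 \left(- \frac{35}{2} + 2 \cdot 25 + \frac{115}{2}\right) - 12 = - 8 \left(- \frac{35}{2} + 50 + \frac{115}{2}\right) - 12 = \left(-8\right) 90 - 12 = -720 - 12 = -732$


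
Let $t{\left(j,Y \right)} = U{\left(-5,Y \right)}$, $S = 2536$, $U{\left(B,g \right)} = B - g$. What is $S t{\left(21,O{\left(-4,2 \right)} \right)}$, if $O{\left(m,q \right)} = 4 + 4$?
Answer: $-32968$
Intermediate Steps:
$O{\left(m,q \right)} = 8$
$t{\left(j,Y \right)} = -5 - Y$
$S t{\left(21,O{\left(-4,2 \right)} \right)} = 2536 \left(-5 - 8\right) = 2536 \left(-13\right) = -32968$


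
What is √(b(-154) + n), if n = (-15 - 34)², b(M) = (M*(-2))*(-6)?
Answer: √553 ≈ 23.516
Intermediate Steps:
b(M) = 12*M (b(M) = -2*M*(-6) = 12*M)
n = 2401 (n = (-49)² = 2401)
√(b(-154) + n) = √(12*(-154) + 2401) = √(-1848 + 2401) = √553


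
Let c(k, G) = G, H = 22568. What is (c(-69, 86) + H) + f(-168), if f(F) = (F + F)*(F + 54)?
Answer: 60958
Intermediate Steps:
f(F) = 2*F*(54 + F) (f(F) = (2*F)*(54 + F) = 2*F*(54 + F))
(c(-69, 86) + H) + f(-168) = (86 + 22568) + 2*(-168)*(54 - 168) = 22654 + 2*(-168)*(-114) = 22654 + 38304 = 60958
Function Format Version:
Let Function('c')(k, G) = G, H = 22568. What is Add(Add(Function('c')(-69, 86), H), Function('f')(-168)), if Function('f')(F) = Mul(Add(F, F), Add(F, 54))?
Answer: 60958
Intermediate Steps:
Function('f')(F) = Mul(2, F, Add(54, F)) (Function('f')(F) = Mul(Mul(2, F), Add(54, F)) = Mul(2, F, Add(54, F)))
Add(Add(Function('c')(-69, 86), H), Function('f')(-168)) = Add(Add(86, 22568), Mul(2, -168, Add(54, -168))) = Add(22654, Mul(2, -168, -114)) = Add(22654, 38304) = 60958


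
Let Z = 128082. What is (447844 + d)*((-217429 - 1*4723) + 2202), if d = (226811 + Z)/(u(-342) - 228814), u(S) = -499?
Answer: -3226858053795150/32759 ≈ -9.8503e+10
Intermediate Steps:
d = -50699/32759 (d = (226811 + 128082)/(-499 - 228814) = 354893/(-229313) = 354893*(-1/229313) = -50699/32759 ≈ -1.5476)
(447844 + d)*((-217429 - 1*4723) + 2202) = (447844 - 50699/32759)*((-217429 - 1*4723) + 2202) = 14670870897*((-217429 - 4723) + 2202)/32759 = 14670870897*(-222152 + 2202)/32759 = (14670870897/32759)*(-219950) = -3226858053795150/32759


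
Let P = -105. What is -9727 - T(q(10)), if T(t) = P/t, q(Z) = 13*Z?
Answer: -252881/26 ≈ -9726.2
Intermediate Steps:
T(t) = -105/t
-9727 - T(q(10)) = -9727 - (-105)/(13*10) = -9727 - (-105)/130 = -9727 - 1*(-21/26) = -9727 + 21/26 = -252881/26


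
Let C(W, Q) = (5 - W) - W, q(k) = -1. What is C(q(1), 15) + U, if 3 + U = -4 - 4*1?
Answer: -4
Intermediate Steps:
U = -11 (U = -3 + (-4 - 4*1) = -3 + (-4 - 4) = -3 - 8 = -11)
C(W, Q) = 5 - 2*W
C(q(1), 15) + U = (5 - 2*(-1)) - 11 = (5 + 2) - 11 = 7 - 11 = -4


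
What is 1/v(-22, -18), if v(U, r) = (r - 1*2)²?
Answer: 1/400 ≈ 0.0025000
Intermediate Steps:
v(U, r) = (-2 + r)² (v(U, r) = (r - 2)² = (-2 + r)²)
1/v(-22, -18) = 1/((-2 - 18)²) = 1/((-20)²) = 1/400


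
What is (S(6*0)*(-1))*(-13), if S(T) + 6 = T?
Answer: -78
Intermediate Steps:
S(T) = -6 + T
(S(6*0)*(-1))*(-13) = ((-6 + 6*0)*(-1))*(-13) = ((-6 + 0)*(-1))*(-13) = -6*(-1)*(-13) = 6*(-13) = -78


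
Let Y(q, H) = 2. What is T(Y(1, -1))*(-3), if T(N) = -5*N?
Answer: 30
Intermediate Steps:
T(Y(1, -1))*(-3) = -5*2*(-3) = -10*(-3) = 30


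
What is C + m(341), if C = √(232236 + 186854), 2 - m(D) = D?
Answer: -339 + √419090 ≈ 308.37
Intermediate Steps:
m(D) = 2 - D
C = √419090 ≈ 647.37
C + m(341) = √419090 + (2 - 1*341) = √419090 + (2 - 341) = √419090 - 339 = -339 + √419090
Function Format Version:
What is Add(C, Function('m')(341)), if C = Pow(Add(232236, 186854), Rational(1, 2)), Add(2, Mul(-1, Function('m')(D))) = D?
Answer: Add(-339, Pow(419090, Rational(1, 2))) ≈ 308.37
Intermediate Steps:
Function('m')(D) = Add(2, Mul(-1, D))
C = Pow(419090, Rational(1, 2)) ≈ 647.37
Add(C, Function('m')(341)) = Add(Pow(419090, Rational(1, 2)), Add(2, Mul(-1, 341))) = Add(Pow(419090, Rational(1, 2)), Add(2, -341)) = Add(Pow(419090, Rational(1, 2)), -339) = Add(-339, Pow(419090, Rational(1, 2)))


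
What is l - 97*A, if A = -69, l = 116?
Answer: 6809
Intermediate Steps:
l - 97*A = 116 - 97*(-69) = 116 + 6693 = 6809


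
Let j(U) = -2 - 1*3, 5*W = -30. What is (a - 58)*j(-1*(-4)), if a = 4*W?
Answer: 410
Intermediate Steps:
W = -6 (W = (⅕)*(-30) = -6)
j(U) = -5 (j(U) = -2 - 3 = -5)
a = -24 (a = 4*(-6) = -24)
(a - 58)*j(-1*(-4)) = (-24 - 58)*(-5) = -82*(-5) = 410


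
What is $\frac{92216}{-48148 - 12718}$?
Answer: $- \frac{46108}{30433} \approx -1.5151$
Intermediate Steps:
$\frac{92216}{-48148 - 12718} = \frac{92216}{-60866} = 92216 \left(- \frac{1}{60866}\right) = - \frac{46108}{30433}$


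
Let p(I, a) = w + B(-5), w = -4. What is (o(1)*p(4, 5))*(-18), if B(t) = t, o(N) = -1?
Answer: -162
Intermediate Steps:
p(I, a) = -9 (p(I, a) = -4 - 5 = -9)
(o(1)*p(4, 5))*(-18) = -1*(-9)*(-18) = 9*(-18) = -162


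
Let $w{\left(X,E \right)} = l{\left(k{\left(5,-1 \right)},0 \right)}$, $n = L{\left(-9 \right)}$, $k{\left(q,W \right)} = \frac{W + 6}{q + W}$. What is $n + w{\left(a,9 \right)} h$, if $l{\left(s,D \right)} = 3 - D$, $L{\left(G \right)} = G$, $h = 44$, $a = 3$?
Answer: $123$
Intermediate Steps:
$k{\left(q,W \right)} = \frac{6 + W}{W + q}$
$n = -9$
$w{\left(X,E \right)} = 3$ ($w{\left(X,E \right)} = 3 - 0 = 3 + 0 = 3$)
$n + w{\left(a,9 \right)} h = -9 + 3 \cdot 44 = -9 + 132 = 123$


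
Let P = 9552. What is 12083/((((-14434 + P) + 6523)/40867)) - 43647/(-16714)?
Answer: 8253377316881/27427674 ≈ 3.0091e+5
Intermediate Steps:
12083/((((-14434 + P) + 6523)/40867)) - 43647/(-16714) = 12083/((((-14434 + 9552) + 6523)/40867)) - 43647/(-16714) = 12083/(((-4882 + 6523)*(1/40867))) - 43647*(-1/16714) = 12083/((1641*(1/40867))) + 43647/16714 = 12083/(1641/40867) + 43647/16714 = 12083*(40867/1641) + 43647/16714 = 493795961/1641 + 43647/16714 = 8253377316881/27427674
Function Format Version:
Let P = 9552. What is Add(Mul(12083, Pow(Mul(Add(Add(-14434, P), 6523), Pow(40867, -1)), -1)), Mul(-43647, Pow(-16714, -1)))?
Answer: Rational(8253377316881, 27427674) ≈ 3.0091e+5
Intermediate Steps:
Add(Mul(12083, Pow(Mul(Add(Add(-14434, P), 6523), Pow(40867, -1)), -1)), Mul(-43647, Pow(-16714, -1))) = Add(Mul(12083, Pow(Mul(Add(Add(-14434, 9552), 6523), Pow(40867, -1)), -1)), Mul(-43647, Pow(-16714, -1))) = Add(Mul(12083, Pow(Mul(Add(-4882, 6523), Rational(1, 40867)), -1)), Mul(-43647, Rational(-1, 16714))) = Add(Mul(12083, Pow(Mul(1641, Rational(1, 40867)), -1)), Rational(43647, 16714)) = Add(Mul(12083, Pow(Rational(1641, 40867), -1)), Rational(43647, 16714)) = Add(Mul(12083, Rational(40867, 1641)), Rational(43647, 16714)) = Add(Rational(493795961, 1641), Rational(43647, 16714)) = Rational(8253377316881, 27427674)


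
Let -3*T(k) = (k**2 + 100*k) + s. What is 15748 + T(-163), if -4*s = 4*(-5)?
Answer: 36970/3 ≈ 12323.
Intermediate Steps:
s = 5 (s = -(-5) = -1/4*(-20) = 5)
T(k) = -5/3 - 100*k/3 - k**2/3 (T(k) = -((k**2 + 100*k) + 5)/3 = -(5 + k**2 + 100*k)/3 = -5/3 - 100*k/3 - k**2/3)
15748 + T(-163) = 15748 + (-5/3 - 100/3*(-163) - 1/3*(-163)**2) = 15748 + (-5/3 + 16300/3 - 1/3*26569) = 15748 + (-5/3 + 16300/3 - 26569/3) = 15748 - 10274/3 = 36970/3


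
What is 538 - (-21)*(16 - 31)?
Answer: 223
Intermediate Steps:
538 - (-21)*(16 - 31) = 538 - (-21)*(-15) = 538 - 1*315 = 538 - 315 = 223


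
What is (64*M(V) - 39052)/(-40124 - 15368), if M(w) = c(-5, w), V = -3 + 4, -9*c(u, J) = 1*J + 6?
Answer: 87979/124857 ≈ 0.70464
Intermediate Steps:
c(u, J) = -⅔ - J/9 (c(u, J) = -(1*J + 6)/9 = -(J + 6)/9 = -(6 + J)/9 = -⅔ - J/9)
V = 1
M(w) = -⅔ - w/9
(64*M(V) - 39052)/(-40124 - 15368) = (64*(-⅔ - ⅑*1) - 39052)/(-40124 - 15368) = (64*(-⅔ - ⅑) - 39052)/(-55492) = (64*(-7/9) - 39052)*(-1/55492) = (-448/9 - 39052)*(-1/55492) = -351916/9*(-1/55492) = 87979/124857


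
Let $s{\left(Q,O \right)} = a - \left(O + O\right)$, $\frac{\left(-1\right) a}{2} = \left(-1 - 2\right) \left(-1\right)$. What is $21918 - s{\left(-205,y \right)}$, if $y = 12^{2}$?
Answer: $22212$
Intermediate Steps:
$a = -6$ ($a = - 2 \left(-1 - 2\right) \left(-1\right) = - 2 \left(\left(-3\right) \left(-1\right)\right) = \left(-2\right) 3 = -6$)
$y = 144$
$s{\left(Q,O \right)} = -6 - 2 O$ ($s{\left(Q,O \right)} = -6 - \left(O + O\right) = -6 - 2 O$)
$21918 - s{\left(-205,y \right)} = 21918 - \left(-6 - 288\right) = 21918 - -294 = 21918 + 294 = 22212$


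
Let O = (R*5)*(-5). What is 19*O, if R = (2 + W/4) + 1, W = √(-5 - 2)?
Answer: -1425 - 475*I*√7/4 ≈ -1425.0 - 314.18*I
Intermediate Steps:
W = I*√7 (W = √(-7) = I*√7 ≈ 2.6458*I)
R = 3 + I*√7/4 (R = (2 + (I*√7)/4) + 1 = (2 + (I*√7)*(¼)) + 1 = (2 + I*√7/4) + 1 = 3 + I*√7/4 ≈ 3.0 + 0.66144*I)
O = -75 - 25*I*√7/4 (O = ((3 + I*√7/4)*5)*(-5) = (15 + 5*I*√7/4)*(-5) = -75 - 25*I*√7/4 ≈ -75.0 - 16.536*I)
19*O = 19*(-75 - 25*I*√7/4) = -1425 - 475*I*√7/4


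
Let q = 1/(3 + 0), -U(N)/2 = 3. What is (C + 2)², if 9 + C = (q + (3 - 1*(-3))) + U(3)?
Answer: 400/9 ≈ 44.444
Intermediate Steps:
U(N) = -6 (U(N) = -2*3 = -6)
q = ⅓ (q = 1/3 = ⅓ ≈ 0.33333)
C = -26/3 (C = -9 + ((⅓ + (3 - 1*(-3))) - 6) = -9 + ((⅓ + (3 + 3)) - 6) = -9 + ((⅓ + 6) - 6) = -9 + (19/3 - 6) = -9 + ⅓ = -26/3 ≈ -8.6667)
(C + 2)² = (-26/3 + 2)² = (-20/3)² = 400/9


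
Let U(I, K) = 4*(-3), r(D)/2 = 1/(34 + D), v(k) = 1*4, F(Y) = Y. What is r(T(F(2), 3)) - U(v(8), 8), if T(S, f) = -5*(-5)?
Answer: 710/59 ≈ 12.034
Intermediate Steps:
T(S, f) = 25
v(k) = 4
r(D) = 2/(34 + D)
U(I, K) = -12
r(T(F(2), 3)) - U(v(8), 8) = 2/(34 + 25) - 1*(-12) = 2/59 + 12 = 710/59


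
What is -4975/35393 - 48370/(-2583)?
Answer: 242729855/13060017 ≈ 18.586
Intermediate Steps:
-4975/35393 - 48370/(-2583) = -4975*1/35393 - 48370*(-1/2583) = -4975/35393 + 6910/369 = 242729855/13060017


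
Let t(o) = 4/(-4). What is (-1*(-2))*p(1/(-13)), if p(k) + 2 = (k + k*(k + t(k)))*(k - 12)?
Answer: -9102/2197 ≈ -4.1429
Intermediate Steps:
t(o) = -1 (t(o) = 4*(-¼) = -1)
p(k) = -2 + (-12 + k)*(k + k*(-1 + k)) (p(k) = -2 + (k + k*(k - 1))*(k - 12) = -2 + (k + k*(-1 + k))*(-12 + k) = -2 + (-12 + k)*(k + k*(-1 + k)))
(-1*(-2))*p(1/(-13)) = (-1*(-2))*(-2 + (1/(-13))³ - 12*(1/(-13))²) = 2*(-2 + (-1/13)³ - 12*(-1/13)²) = 2*(-2 - 1/2197 - 12*1/169) = 2*(-2 - 1/2197 - 12/169) = 2*(-4551/2197) = -9102/2197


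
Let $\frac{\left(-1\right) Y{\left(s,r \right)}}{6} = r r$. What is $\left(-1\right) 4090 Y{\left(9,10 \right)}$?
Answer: $2454000$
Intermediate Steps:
$Y{\left(s,r \right)} = - 6 r^{2}$ ($Y{\left(s,r \right)} = - 6 r r = - 6 r^{2}$)
$\left(-1\right) 4090 Y{\left(9,10 \right)} = \left(-1\right) 4090 \left(- 6 \cdot 10^{2}\right) = - 4090 \left(\left(-6\right) 100\right) = \left(-4090\right) \left(-600\right) = 2454000$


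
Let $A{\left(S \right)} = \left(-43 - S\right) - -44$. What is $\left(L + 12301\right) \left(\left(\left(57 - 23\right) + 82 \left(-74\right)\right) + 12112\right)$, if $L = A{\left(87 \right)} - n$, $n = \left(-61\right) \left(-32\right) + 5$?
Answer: $62348124$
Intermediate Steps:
$A{\left(S \right)} = 1 - S$ ($A{\left(S \right)} = \left(-43 - S\right) + 44 = 1 - S$)
$n = 1957$ ($n = 1952 + 5 = 1957$)
$L = -2043$ ($L = \left(1 - 87\right) - 1957 = -86 - 1957 = -2043$)
$\left(L + 12301\right) \left(\left(\left(57 - 23\right) + 82 \left(-74\right)\right) + 12112\right) = \left(-2043 + 12301\right) \left(\left(\left(57 - 23\right) + 82 \left(-74\right)\right) + 12112\right) = 10258 \left(\left(\left(57 - 23\right) - 6068\right) + 12112\right) = 10258 \left(\left(34 - 6068\right) + 12112\right) = 10258 \left(-6034 + 12112\right) = 10258 \cdot 6078 = 62348124$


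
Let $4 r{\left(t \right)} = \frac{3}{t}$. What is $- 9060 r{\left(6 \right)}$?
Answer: $- \frac{2265}{2} \approx -1132.5$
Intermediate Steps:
$r{\left(t \right)} = \frac{3}{4 t}$ ($r{\left(t \right)} = \frac{3 \frac{1}{t}}{4} = \frac{3}{4 t}$)
$- 9060 r{\left(6 \right)} = - 9060 \frac{3}{4 \cdot 6} = - 9060 \cdot \frac{3}{4} \cdot \frac{1}{6} = \left(-9060\right) \frac{1}{8} = - \frac{2265}{2}$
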